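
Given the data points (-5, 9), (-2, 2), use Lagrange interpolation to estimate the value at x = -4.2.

Lagrange interpolation formula:
P(x) = Σ yᵢ × Lᵢ(x)
where Lᵢ(x) = Π_{j≠i} (x - xⱼ)/(xᵢ - xⱼ)

L_0(-4.2) = (-4.2 - (-2))/(-5 - (-2)) = 0.733333
L_1(-4.2) = (-4.2 - (-5))/(-2 - (-5)) = 0.266667

P(-4.2) = 9×L_0(-4.2) + 2×L_1(-4.2)
P(-4.2) = 7.133333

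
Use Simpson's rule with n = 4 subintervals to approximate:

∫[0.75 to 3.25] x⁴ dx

f(x) = x⁴
a = 0.75, b = 3.25, n = 4
h = (b - a)/n = 0.625000

Simpson's rule: (h/3)[f(x₀) + 4f(x₁) + 2f(x₂) + ... + f(xₙ)]

x_0 = 0.7500, f(x_0) = 0.316406, coefficient = 1
x_1 = 1.3750, f(x_1) = 3.574463, coefficient = 4
x_2 = 2.0000, f(x_2) = 16.000000, coefficient = 2
x_3 = 2.6250, f(x_3) = 47.480713, coefficient = 4
x_4 = 3.2500, f(x_4) = 111.566406, coefficient = 1

I ≈ (0.625000/3) × 348.103516 = 72.521566
Exact value: 72.470703
Error: 0.050863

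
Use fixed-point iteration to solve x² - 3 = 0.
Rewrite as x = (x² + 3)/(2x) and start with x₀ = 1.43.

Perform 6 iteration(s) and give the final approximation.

Equation: x² - 3 = 0
Fixed-point form: x = (x² + 3)/(2x)
x₀ = 1.43

x_1 = g(1.430000) = 1.763951
x_2 = g(1.763951) = 1.732339
x_3 = g(1.732339) = 1.732051
x_4 = g(1.732051) = 1.732051
x_5 = g(1.732051) = 1.732051
x_6 = g(1.732051) = 1.732051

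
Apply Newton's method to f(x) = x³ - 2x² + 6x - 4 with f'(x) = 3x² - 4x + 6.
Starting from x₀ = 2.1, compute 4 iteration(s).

f(x) = x³ - 2x² + 6x - 4
f'(x) = 3x² - 4x + 6
x₀ = 2.1

Newton-Raphson formula: x_{n+1} = x_n - f(x_n)/f'(x_n)

Iteration 1:
  f(2.100000) = 9.041000
  f'(2.100000) = 10.830000
  x_1 = 2.100000 - 9.041000/10.830000 = 1.265189
Iteration 2:
  f(1.265189) = 2.414921
  f'(1.265189) = 5.741355
  x_2 = 1.265189 - 2.414921/5.741355 = 0.844571
Iteration 3:
  f(0.844571) = 0.243256
  f'(0.844571) = 4.761616
  x_3 = 0.844571 - 0.243256/4.761616 = 0.793484
Iteration 4:
  f(0.793484) = 0.001260
  f'(0.793484) = 4.714914
  x_4 = 0.793484 - 0.001260/4.714914 = 0.793217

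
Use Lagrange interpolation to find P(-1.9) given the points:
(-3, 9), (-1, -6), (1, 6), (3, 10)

Lagrange interpolation formula:
P(x) = Σ yᵢ × Lᵢ(x)
where Lᵢ(x) = Π_{j≠i} (x - xⱼ)/(xᵢ - xⱼ)

L_0(-1.9) = (-1.9 - (-1))/(-3 - (-1)) × (-1.9 - 1)/(-3 - 1) × (-1.9 - 3)/(-3 - 3) = 0.266437
L_1(-1.9) = (-1.9 - (-3))/(-1 - (-3)) × (-1.9 - 1)/(-1 - 1) × (-1.9 - 3)/(-1 - 3) = 0.976938
L_2(-1.9) = (-1.9 - (-3))/(1 - (-3)) × (-1.9 - (-1))/(1 - (-1)) × (-1.9 - 3)/(1 - 3) = -0.303187
L_3(-1.9) = (-1.9 - (-3))/(3 - (-3)) × (-1.9 - (-1))/(3 - (-1)) × (-1.9 - 1)/(3 - 1) = 0.059812

P(-1.9) = 9×L_0(-1.9) + (-6)×L_1(-1.9) + 6×L_2(-1.9) + 10×L_3(-1.9)
P(-1.9) = -4.684688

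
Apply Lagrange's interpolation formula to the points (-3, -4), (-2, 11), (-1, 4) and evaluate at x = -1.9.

Lagrange interpolation formula:
P(x) = Σ yᵢ × Lᵢ(x)
where Lᵢ(x) = Π_{j≠i} (x - xⱼ)/(xᵢ - xⱼ)

L_0(-1.9) = (-1.9 - (-2))/(-3 - (-2)) × (-1.9 - (-1))/(-3 - (-1)) = -0.045000
L_1(-1.9) = (-1.9 - (-3))/(-2 - (-3)) × (-1.9 - (-1))/(-2 - (-1)) = 0.990000
L_2(-1.9) = (-1.9 - (-3))/(-1 - (-3)) × (-1.9 - (-2))/(-1 - (-2)) = 0.055000

P(-1.9) = (-4)×L_0(-1.9) + 11×L_1(-1.9) + 4×L_2(-1.9)
P(-1.9) = 11.290000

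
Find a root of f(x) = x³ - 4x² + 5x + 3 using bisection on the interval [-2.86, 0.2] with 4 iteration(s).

f(x) = x³ - 4x² + 5x + 3
Initial interval: [-2.86, 0.2]

Iteration 1:
  c_1 = (-2.860000 + 0.200000)/2 = -1.330000
  f(c_1) = f(-1.330000) = -13.078237
  f(a) × f(c) ≥ 0, new interval: [-1.330000, 0.200000]
Iteration 2:
  c_2 = (-1.330000 + 0.200000)/2 = -0.565000
  f(c_2) = f(-0.565000) = -1.282262
  f(a) × f(c) ≥ 0, new interval: [-0.565000, 0.200000]
Iteration 3:
  c_3 = (-0.565000 + 0.200000)/2 = -0.182500
  f(c_3) = f(-0.182500) = 1.948197
  f(a) × f(c) < 0, new interval: [-0.565000, -0.182500]
Iteration 4:
  c_4 = (-0.565000 + (-0.182500))/2 = -0.373750
  f(c_4) = f(-0.373750) = 0.520285
  f(a) × f(c) < 0, new interval: [-0.565000, -0.373750]

After 4 iteration(s), the approximation is c_4 = -0.373750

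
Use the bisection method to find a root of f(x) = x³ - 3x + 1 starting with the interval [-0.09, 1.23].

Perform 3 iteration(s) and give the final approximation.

f(x) = x³ - 3x + 1
Initial interval: [-0.09, 1.23]

Iteration 1:
  c_1 = (-0.090000 + 1.230000)/2 = 0.570000
  f(c_1) = f(0.570000) = -0.524807
  f(a) × f(c) < 0, new interval: [-0.090000, 0.570000]
Iteration 2:
  c_2 = (-0.090000 + 0.570000)/2 = 0.240000
  f(c_2) = f(0.240000) = 0.293824
  f(a) × f(c) ≥ 0, new interval: [0.240000, 0.570000]
Iteration 3:
  c_3 = (0.240000 + 0.570000)/2 = 0.405000
  f(c_3) = f(0.405000) = -0.148570
  f(a) × f(c) < 0, new interval: [0.240000, 0.405000]

After 3 iteration(s), the approximation is c_3 = 0.405000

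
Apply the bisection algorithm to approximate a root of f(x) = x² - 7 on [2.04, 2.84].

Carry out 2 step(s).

f(x) = x² - 7
Initial interval: [2.04, 2.84]

Iteration 1:
  c_1 = (2.040000 + 2.840000)/2 = 2.440000
  f(c_1) = f(2.440000) = -1.046400
  f(a) × f(c) ≥ 0, new interval: [2.440000, 2.840000]
Iteration 2:
  c_2 = (2.440000 + 2.840000)/2 = 2.640000
  f(c_2) = f(2.640000) = -0.030400
  f(a) × f(c) ≥ 0, new interval: [2.640000, 2.840000]

After 2 iteration(s), the approximation is c_2 = 2.640000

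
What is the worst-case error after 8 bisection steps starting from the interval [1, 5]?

Bisection error bound: |error| ≤ (b-a)/2^n
|error| ≤ (5 - 1)/2^8 = 4/2^8
|error| ≤ 0.0156250000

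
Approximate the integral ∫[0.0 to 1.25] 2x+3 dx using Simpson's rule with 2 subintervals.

f(x) = 2x+3
a = 0.0, b = 1.25, n = 2
h = (b - a)/n = 0.625000

Simpson's rule: (h/3)[f(x₀) + 4f(x₁) + 2f(x₂) + ... + f(xₙ)]

x_0 = 0.0000, f(x_0) = 3.000000, coefficient = 1
x_1 = 0.6250, f(x_1) = 4.250000, coefficient = 4
x_2 = 1.2500, f(x_2) = 5.500000, coefficient = 1

I ≈ (0.625000/3) × 25.500000 = 5.312500
Exact value: 5.312500
Error: 0.000000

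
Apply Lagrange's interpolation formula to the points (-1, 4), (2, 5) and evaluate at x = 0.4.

Lagrange interpolation formula:
P(x) = Σ yᵢ × Lᵢ(x)
where Lᵢ(x) = Π_{j≠i} (x - xⱼ)/(xᵢ - xⱼ)

L_0(0.4) = (0.4 - 2)/(-1 - 2) = 0.533333
L_1(0.4) = (0.4 - (-1))/(2 - (-1)) = 0.466667

P(0.4) = 4×L_0(0.4) + 5×L_1(0.4)
P(0.4) = 4.466667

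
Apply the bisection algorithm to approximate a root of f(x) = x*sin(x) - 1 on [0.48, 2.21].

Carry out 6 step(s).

f(x) = x*sin(x) - 1
Initial interval: [0.48, 2.21]

Iteration 1:
  c_1 = (0.480000 + 2.210000)/2 = 1.345000
  f(c_1) = f(1.345000) = 0.310859
  f(a) × f(c) < 0, new interval: [0.480000, 1.345000]
Iteration 2:
  c_2 = (0.480000 + 1.345000)/2 = 0.912500
  f(c_2) = f(0.912500) = -0.278180
  f(a) × f(c) ≥ 0, new interval: [0.912500, 1.345000]
Iteration 3:
  c_3 = (0.912500 + 1.345000)/2 = 1.128750
  f(c_3) = f(1.128750) = 0.020252
  f(a) × f(c) < 0, new interval: [0.912500, 1.128750]
Iteration 4:
  c_4 = (0.912500 + 1.128750)/2 = 1.020625
  f(c_4) = f(1.020625) = -0.129984
  f(a) × f(c) ≥ 0, new interval: [1.020625, 1.128750]
Iteration 5:
  c_5 = (1.020625 + 1.128750)/2 = 1.074688
  f(c_5) = f(1.074688) = -0.054875
  f(a) × f(c) ≥ 0, new interval: [1.074688, 1.128750]
Iteration 6:
  c_6 = (1.074688 + 1.128750)/2 = 1.101719
  f(c_6) = f(1.101719) = -0.017283
  f(a) × f(c) ≥ 0, new interval: [1.101719, 1.128750]

After 6 iteration(s), the approximation is c_6 = 1.101719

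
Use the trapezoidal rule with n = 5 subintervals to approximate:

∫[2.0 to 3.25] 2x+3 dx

f(x) = 2x+3
a = 2.0, b = 3.25, n = 5
h = (b - a)/n = 0.250000

Trapezoidal rule: (h/2)[f(x₀) + 2f(x₁) + 2f(x₂) + ... + f(xₙ)]

x_0 = 2.0000, f(x_0) = 7.000000, coefficient = 1
x_1 = 2.2500, f(x_1) = 7.500000, coefficient = 2
x_2 = 2.5000, f(x_2) = 8.000000, coefficient = 2
x_3 = 2.7500, f(x_3) = 8.500000, coefficient = 2
x_4 = 3.0000, f(x_4) = 9.000000, coefficient = 2
x_5 = 3.2500, f(x_5) = 9.500000, coefficient = 1

I ≈ (0.250000/2) × 82.500000 = 10.312500
Exact value: 10.312500
Error: 0.000000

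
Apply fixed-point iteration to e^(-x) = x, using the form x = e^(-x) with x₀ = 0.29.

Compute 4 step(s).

Equation: e^(-x) = x
Fixed-point form: x = e^(-x)
x₀ = 0.29

x_1 = g(0.290000) = 0.748264
x_2 = g(0.748264) = 0.473187
x_3 = g(0.473187) = 0.623013
x_4 = g(0.623013) = 0.536326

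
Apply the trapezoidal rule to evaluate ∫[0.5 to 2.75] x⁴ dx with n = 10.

f(x) = x⁴
a = 0.5, b = 2.75, n = 10
h = (b - a)/n = 0.225000

Trapezoidal rule: (h/2)[f(x₀) + 2f(x₁) + 2f(x₂) + ... + f(xₙ)]

x_0 = 0.5000, f(x_0) = 0.062500, coefficient = 1
x_1 = 0.7250, f(x_1) = 0.276282, coefficient = 2
x_2 = 0.9500, f(x_2) = 0.814506, coefficient = 2
x_3 = 1.1750, f(x_3) = 1.906125, coefficient = 2
x_4 = 1.4000, f(x_4) = 3.841600, coefficient = 2
x_5 = 1.6250, f(x_5) = 6.972900, coefficient = 2
x_6 = 1.8500, f(x_6) = 11.713506, coefficient = 2
x_7 = 2.0750, f(x_7) = 18.538407, coefficient = 2
x_8 = 2.3000, f(x_8) = 27.984100, coefficient = 2
x_9 = 2.5250, f(x_9) = 40.648594, coefficient = 2
x_10 = 2.7500, f(x_10) = 57.191406, coefficient = 1

I ≈ (0.225000/2) × 282.645948 = 31.797669
Exact value: 31.449023
Error: 0.348646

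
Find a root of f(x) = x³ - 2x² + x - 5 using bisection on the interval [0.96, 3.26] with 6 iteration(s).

f(x) = x³ - 2x² + x - 5
Initial interval: [0.96, 3.26]

Iteration 1:
  c_1 = (0.960000 + 3.260000)/2 = 2.110000
  f(c_1) = f(2.110000) = -2.400269
  f(a) × f(c) ≥ 0, new interval: [2.110000, 3.260000]
Iteration 2:
  c_2 = (2.110000 + 3.260000)/2 = 2.685000
  f(c_2) = f(2.685000) = 2.623319
  f(a) × f(c) < 0, new interval: [2.110000, 2.685000]
Iteration 3:
  c_3 = (2.110000 + 2.685000)/2 = 2.397500
  f(c_3) = f(2.397500) = -0.317668
  f(a) × f(c) ≥ 0, new interval: [2.397500, 2.685000]
Iteration 4:
  c_4 = (2.397500 + 2.685000)/2 = 2.541250
  f(c_4) = f(2.541250) = 1.036616
  f(a) × f(c) < 0, new interval: [2.397500, 2.541250]
Iteration 5:
  c_5 = (2.397500 + 2.541250)/2 = 2.469375
  f(c_5) = f(2.469375) = 0.331536
  f(a) × f(c) < 0, new interval: [2.397500, 2.469375]
Iteration 6:
  c_6 = (2.397500 + 2.469375)/2 = 2.433438
  f(c_6) = f(2.433438) = 0.000089
  f(a) × f(c) < 0, new interval: [2.397500, 2.433438]

After 6 iteration(s), the approximation is c_6 = 2.433438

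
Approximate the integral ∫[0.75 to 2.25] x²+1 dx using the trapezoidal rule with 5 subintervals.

f(x) = x²+1
a = 0.75, b = 2.25, n = 5
h = (b - a)/n = 0.300000

Trapezoidal rule: (h/2)[f(x₀) + 2f(x₁) + 2f(x₂) + ... + f(xₙ)]

x_0 = 0.7500, f(x_0) = 1.562500, coefficient = 1
x_1 = 1.0500, f(x_1) = 2.102500, coefficient = 2
x_2 = 1.3500, f(x_2) = 2.822500, coefficient = 2
x_3 = 1.6500, f(x_3) = 3.722500, coefficient = 2
x_4 = 1.9500, f(x_4) = 4.802500, coefficient = 2
x_5 = 2.2500, f(x_5) = 6.062500, coefficient = 1

I ≈ (0.300000/2) × 34.525000 = 5.178750
Exact value: 5.156250
Error: 0.022500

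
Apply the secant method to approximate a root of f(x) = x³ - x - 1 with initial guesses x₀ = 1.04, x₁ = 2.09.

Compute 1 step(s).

f(x) = x³ - x - 1
x₀ = 1.04, x₁ = 2.09

Secant formula: x_{n+1} = x_n - f(x_n)(x_n - x_{n-1})/(f(x_n) - f(x_{n-1}))

Iteration 1:
  f(1.040000) = -0.915136
  f(2.090000) = 6.039329
  x_2 = 2.090000 - 6.039329×(2.090000 - 1.040000)/(6.039329 - (-0.915136))
       = 1.178169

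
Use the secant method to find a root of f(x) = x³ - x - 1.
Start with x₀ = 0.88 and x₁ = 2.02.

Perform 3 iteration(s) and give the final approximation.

f(x) = x³ - x - 1
x₀ = 0.88, x₁ = 2.02

Secant formula: x_{n+1} = x_n - f(x_n)(x_n - x_{n-1})/(f(x_n) - f(x_{n-1}))

Iteration 1:
  f(0.880000) = -1.198528
  f(2.020000) = 5.222408
  x_2 = 2.020000 - 5.222408×(2.020000 - 0.880000)/(5.222408 - (-1.198528))
       = 1.092792
Iteration 2:
  f(2.020000) = 5.222408
  f(1.092792) = -0.787787
  x_3 = 1.092792 - (-0.787787)×(1.092792 - 2.020000)/(-0.787787 - 5.222408)
       = 1.214326
Iteration 3:
  f(1.092792) = -0.787787
  f(1.214326) = -0.423697
  x_4 = 1.214326 - (-0.423697)×(1.214326 - 1.092792)/(-0.423697 - (-0.787787))
       = 1.355757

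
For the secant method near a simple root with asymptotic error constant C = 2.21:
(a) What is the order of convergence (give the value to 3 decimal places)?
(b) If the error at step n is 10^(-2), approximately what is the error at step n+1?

(a) Secant method has superlinear convergence with order φ = (1+√5)/2 ≈ 1.618.
    This means |e_{n+1}| ≈ C|e_n|^1.618.

(b) With |e_n| = 10^(-2) and C = 2.21:
    |e_{n+1}| ≈ 2.21 × (10^(-2))^1.618 = 2.21 × 10^(-3.24)

(a) ≈ 1.618 (golden ratio); (b) |e_{n+1}| ≈ 1.283e-03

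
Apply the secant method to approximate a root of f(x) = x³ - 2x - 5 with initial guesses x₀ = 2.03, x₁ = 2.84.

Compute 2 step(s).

f(x) = x³ - 2x - 5
x₀ = 2.03, x₁ = 2.84

Secant formula: x_{n+1} = x_n - f(x_n)(x_n - x_{n-1})/(f(x_n) - f(x_{n-1}))

Iteration 1:
  f(2.030000) = -0.694573
  f(2.840000) = 12.226304
  x_2 = 2.840000 - 12.226304×(2.840000 - 2.030000)/(12.226304 - (-0.694573))
       = 2.073542
Iteration 2:
  f(2.840000) = 12.226304
  f(2.073542) = -0.231729
  x_3 = 2.073542 - (-0.231729)×(2.073542 - 2.840000)/(-0.231729 - 12.226304)
       = 2.087799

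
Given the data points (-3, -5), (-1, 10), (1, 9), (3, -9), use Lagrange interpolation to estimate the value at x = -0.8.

Lagrange interpolation formula:
P(x) = Σ yᵢ × Lᵢ(x)
where Lᵢ(x) = Π_{j≠i} (x - xⱼ)/(xᵢ - xⱼ)

L_0(-0.8) = (-0.8 - (-1))/(-3 - (-1)) × (-0.8 - 1)/(-3 - 1) × (-0.8 - 3)/(-3 - 3) = -0.028500
L_1(-0.8) = (-0.8 - (-3))/(-1 - (-3)) × (-0.8 - 1)/(-1 - 1) × (-0.8 - 3)/(-1 - 3) = 0.940500
L_2(-0.8) = (-0.8 - (-3))/(1 - (-3)) × (-0.8 - (-1))/(1 - (-1)) × (-0.8 - 3)/(1 - 3) = 0.104500
L_3(-0.8) = (-0.8 - (-3))/(3 - (-3)) × (-0.8 - (-1))/(3 - (-1)) × (-0.8 - 1)/(3 - 1) = -0.016500

P(-0.8) = (-5)×L_0(-0.8) + 10×L_1(-0.8) + 9×L_2(-0.8) + (-9)×L_3(-0.8)
P(-0.8) = 10.636500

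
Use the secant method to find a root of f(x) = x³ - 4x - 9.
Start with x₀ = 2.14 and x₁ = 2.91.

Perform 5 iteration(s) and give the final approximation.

f(x) = x³ - 4x - 9
x₀ = 2.14, x₁ = 2.91

Secant formula: x_{n+1} = x_n - f(x_n)(x_n - x_{n-1})/(f(x_n) - f(x_{n-1}))

Iteration 1:
  f(2.140000) = -7.759656
  f(2.910000) = 4.002171
  x_2 = 2.910000 - 4.002171×(2.910000 - 2.140000)/(4.002171 - (-7.759656))
       = 2.647994
Iteration 2:
  f(2.910000) = 4.002171
  f(2.647994) = -1.024584
  x_3 = 2.647994 - (-1.024584)×(2.647994 - 2.910000)/(-1.024584 - 4.002171)
       = 2.701398
Iteration 3:
  f(2.647994) = -1.024584
  f(2.701398) = -0.092011
  x_4 = 2.701398 - (-0.092011)×(2.701398 - 2.647994)/(-0.092011 - (-1.024584))
       = 2.706666
Iteration 4:
  f(2.701398) = -0.092011
  f(2.706666) = 0.002490
  x_5 = 2.706666 - 0.002490×(2.706666 - 2.701398)/(0.002490 - (-0.092011))
       = 2.706528
Iteration 5:
  f(2.706666) = 0.002490
  f(2.706528) = -0.000006
  x_6 = 2.706528 - (-0.000006)×(2.706528 - 2.706666)/(-0.000006 - 0.002490)
       = 2.706528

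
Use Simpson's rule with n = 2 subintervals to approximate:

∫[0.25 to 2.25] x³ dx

f(x) = x³
a = 0.25, b = 2.25, n = 2
h = (b - a)/n = 1.000000

Simpson's rule: (h/3)[f(x₀) + 4f(x₁) + 2f(x₂) + ... + f(xₙ)]

x_0 = 0.2500, f(x_0) = 0.015625, coefficient = 1
x_1 = 1.2500, f(x_1) = 1.953125, coefficient = 4
x_2 = 2.2500, f(x_2) = 11.390625, coefficient = 1

I ≈ (1.000000/3) × 19.218750 = 6.406250
Exact value: 6.406250
Error: 0.000000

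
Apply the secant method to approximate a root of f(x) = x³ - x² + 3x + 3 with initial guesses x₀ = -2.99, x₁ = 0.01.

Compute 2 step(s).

f(x) = x³ - x² + 3x + 3
x₀ = -2.99, x₁ = 0.01

Secant formula: x_{n+1} = x_n - f(x_n)(x_n - x_{n-1})/(f(x_n) - f(x_{n-1}))

Iteration 1:
  f(-2.990000) = -41.640999
  f(0.010000) = 3.029901
  x_2 = 0.010000 - 3.029901×(0.010000 - (-2.990000))/(3.029901 - (-41.640999))
       = -0.193482
Iteration 2:
  f(0.010000) = 3.029901
  f(-0.193482) = 2.374877
  x_3 = -0.193482 - 2.374877×(-0.193482 - 0.010000)/(2.374877 - 3.029901)
       = -0.931231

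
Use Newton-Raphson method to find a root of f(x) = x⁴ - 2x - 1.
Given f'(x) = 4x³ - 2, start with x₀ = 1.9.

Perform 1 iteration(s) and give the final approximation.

f(x) = x⁴ - 2x - 1
f'(x) = 4x³ - 2
x₀ = 1.9

Newton-Raphson formula: x_{n+1} = x_n - f(x_n)/f'(x_n)

Iteration 1:
  f(1.900000) = 8.232100
  f'(1.900000) = 25.436000
  x_1 = 1.900000 - 8.232100/25.436000 = 1.576360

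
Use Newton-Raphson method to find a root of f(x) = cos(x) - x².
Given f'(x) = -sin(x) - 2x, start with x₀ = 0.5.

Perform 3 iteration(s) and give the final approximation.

f(x) = cos(x) - x²
f'(x) = -sin(x) - 2x
x₀ = 0.5

Newton-Raphson formula: x_{n+1} = x_n - f(x_n)/f'(x_n)

Iteration 1:
  f(0.500000) = 0.627583
  f'(0.500000) = -1.479426
  x_1 = 0.500000 - 0.627583/(-1.479426) = 0.924207
Iteration 2:
  f(0.924207) = -0.251691
  f'(0.924207) = -2.646557
  x_2 = 0.924207 - (-0.251691)/(-2.646557) = 0.829106
Iteration 3:
  f(0.829106) = -0.011881
  f'(0.829106) = -2.395539
  x_3 = 0.829106 - (-0.011881)/(-2.395539) = 0.824146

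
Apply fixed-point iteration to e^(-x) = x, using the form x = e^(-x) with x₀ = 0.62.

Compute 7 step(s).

Equation: e^(-x) = x
Fixed-point form: x = e^(-x)
x₀ = 0.62

x_1 = g(0.620000) = 0.537944
x_2 = g(0.537944) = 0.583947
x_3 = g(0.583947) = 0.557693
x_4 = g(0.557693) = 0.572529
x_5 = g(0.572529) = 0.564097
x_6 = g(0.564097) = 0.568873
x_7 = g(0.568873) = 0.566163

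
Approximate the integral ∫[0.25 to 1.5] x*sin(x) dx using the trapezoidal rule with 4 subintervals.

f(x) = x*sin(x)
a = 0.25, b = 1.5, n = 4
h = (b - a)/n = 0.312500

Trapezoidal rule: (h/2)[f(x₀) + 2f(x₁) + 2f(x₂) + ... + f(xₙ)]

x_0 = 0.2500, f(x_0) = 0.061851, coefficient = 1
x_1 = 0.5625, f(x_1) = 0.299983, coefficient = 2
x_2 = 0.8750, f(x_2) = 0.671601, coefficient = 2
x_3 = 1.1875, f(x_3) = 1.101331, coefficient = 2
x_4 = 1.5000, f(x_4) = 1.496242, coefficient = 1

I ≈ (0.312500/2) × 5.703923 = 0.891238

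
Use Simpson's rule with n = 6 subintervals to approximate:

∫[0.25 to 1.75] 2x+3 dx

f(x) = 2x+3
a = 0.25, b = 1.75, n = 6
h = (b - a)/n = 0.250000

Simpson's rule: (h/3)[f(x₀) + 4f(x₁) + 2f(x₂) + ... + f(xₙ)]

x_0 = 0.2500, f(x_0) = 3.500000, coefficient = 1
x_1 = 0.5000, f(x_1) = 4.000000, coefficient = 4
x_2 = 0.7500, f(x_2) = 4.500000, coefficient = 2
x_3 = 1.0000, f(x_3) = 5.000000, coefficient = 4
x_4 = 1.2500, f(x_4) = 5.500000, coefficient = 2
x_5 = 1.5000, f(x_5) = 6.000000, coefficient = 4
x_6 = 1.7500, f(x_6) = 6.500000, coefficient = 1

I ≈ (0.250000/3) × 90.000000 = 7.500000
Exact value: 7.500000
Error: 0.000000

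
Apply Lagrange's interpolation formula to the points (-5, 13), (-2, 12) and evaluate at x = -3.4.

Lagrange interpolation formula:
P(x) = Σ yᵢ × Lᵢ(x)
where Lᵢ(x) = Π_{j≠i} (x - xⱼ)/(xᵢ - xⱼ)

L_0(-3.4) = (-3.4 - (-2))/(-5 - (-2)) = 0.466667
L_1(-3.4) = (-3.4 - (-5))/(-2 - (-5)) = 0.533333

P(-3.4) = 13×L_0(-3.4) + 12×L_1(-3.4)
P(-3.4) = 12.466667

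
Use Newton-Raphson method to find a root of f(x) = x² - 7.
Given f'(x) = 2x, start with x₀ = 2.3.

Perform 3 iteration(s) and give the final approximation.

f(x) = x² - 7
f'(x) = 2x
x₀ = 2.3

Newton-Raphson formula: x_{n+1} = x_n - f(x_n)/f'(x_n)

Iteration 1:
  f(2.300000) = -1.710000
  f'(2.300000) = 4.600000
  x_1 = 2.300000 - (-1.710000)/4.600000 = 2.671739
Iteration 2:
  f(2.671739) = 0.138190
  f'(2.671739) = 5.343478
  x_2 = 2.671739 - 0.138190/5.343478 = 2.645878
Iteration 3:
  f(2.645878) = 0.000669
  f'(2.645878) = 5.291755
  x_3 = 2.645878 - 0.000669/5.291755 = 2.645751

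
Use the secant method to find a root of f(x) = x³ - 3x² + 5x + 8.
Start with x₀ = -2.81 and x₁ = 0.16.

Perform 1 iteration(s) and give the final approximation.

f(x) = x³ - 3x² + 5x + 8
x₀ = -2.81, x₁ = 0.16

Secant formula: x_{n+1} = x_n - f(x_n)(x_n - x_{n-1})/(f(x_n) - f(x_{n-1}))

Iteration 1:
  f(-2.810000) = -51.926341
  f(0.160000) = 8.727296
  x_2 = 0.160000 - 8.727296×(0.160000 - (-2.810000))/(8.727296 - (-51.926341))
       = -0.267346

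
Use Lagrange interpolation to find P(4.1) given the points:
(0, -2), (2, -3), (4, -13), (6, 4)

Lagrange interpolation formula:
P(x) = Σ yᵢ × Lᵢ(x)
where Lᵢ(x) = Π_{j≠i} (x - xⱼ)/(xᵢ - xⱼ)

L_0(4.1) = (4.1 - 2)/(0 - 2) × (4.1 - 4)/(0 - 4) × (4.1 - 6)/(0 - 6) = 0.008312
L_1(4.1) = (4.1 - 0)/(2 - 0) × (4.1 - 4)/(2 - 4) × (4.1 - 6)/(2 - 6) = -0.048687
L_2(4.1) = (4.1 - 0)/(4 - 0) × (4.1 - 2)/(4 - 2) × (4.1 - 6)/(4 - 6) = 1.022437
L_3(4.1) = (4.1 - 0)/(6 - 0) × (4.1 - 2)/(6 - 2) × (4.1 - 4)/(6 - 4) = 0.017937

P(4.1) = (-2)×L_0(4.1) + (-3)×L_1(4.1) + (-13)×L_2(4.1) + 4×L_3(4.1)
P(4.1) = -13.090500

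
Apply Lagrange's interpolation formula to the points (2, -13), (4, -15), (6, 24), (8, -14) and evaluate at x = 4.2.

Lagrange interpolation formula:
P(x) = Σ yᵢ × Lᵢ(x)
where Lᵢ(x) = Π_{j≠i} (x - xⱼ)/(xᵢ - xⱼ)

L_0(4.2) = (4.2 - 4)/(2 - 4) × (4.2 - 6)/(2 - 6) × (4.2 - 8)/(2 - 8) = -0.028500
L_1(4.2) = (4.2 - 2)/(4 - 2) × (4.2 - 6)/(4 - 6) × (4.2 - 8)/(4 - 8) = 0.940500
L_2(4.2) = (4.2 - 2)/(6 - 2) × (4.2 - 4)/(6 - 4) × (4.2 - 8)/(6 - 8) = 0.104500
L_3(4.2) = (4.2 - 2)/(8 - 2) × (4.2 - 4)/(8 - 4) × (4.2 - 6)/(8 - 6) = -0.016500

P(4.2) = (-13)×L_0(4.2) + (-15)×L_1(4.2) + 24×L_2(4.2) + (-14)×L_3(4.2)
P(4.2) = -10.998000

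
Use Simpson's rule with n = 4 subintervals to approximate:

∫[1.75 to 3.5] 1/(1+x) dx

f(x) = 1/(1+x)
a = 1.75, b = 3.5, n = 4
h = (b - a)/n = 0.437500

Simpson's rule: (h/3)[f(x₀) + 4f(x₁) + 2f(x₂) + ... + f(xₙ)]

x_0 = 1.7500, f(x_0) = 0.363636, coefficient = 1
x_1 = 2.1875, f(x_1) = 0.313725, coefficient = 4
x_2 = 2.6250, f(x_2) = 0.275862, coefficient = 2
x_3 = 3.0625, f(x_3) = 0.246154, coefficient = 4
x_4 = 3.5000, f(x_4) = 0.222222, coefficient = 1

I ≈ (0.437500/3) × 3.377100 = 0.492494
Exact value: 0.492476
Error: 0.000017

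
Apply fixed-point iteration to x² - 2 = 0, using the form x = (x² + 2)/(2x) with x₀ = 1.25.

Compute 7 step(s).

Equation: x² - 2 = 0
Fixed-point form: x = (x² + 2)/(2x)
x₀ = 1.25

x_1 = g(1.250000) = 1.425000
x_2 = g(1.425000) = 1.414254
x_3 = g(1.414254) = 1.414214
x_4 = g(1.414214) = 1.414214
x_5 = g(1.414214) = 1.414214
x_6 = g(1.414214) = 1.414214
x_7 = g(1.414214) = 1.414214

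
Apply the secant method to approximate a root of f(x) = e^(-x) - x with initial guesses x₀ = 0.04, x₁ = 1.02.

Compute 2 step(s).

f(x) = e^(-x) - x
x₀ = 0.04, x₁ = 1.02

Secant formula: x_{n+1} = x_n - f(x_n)(x_n - x_{n-1})/(f(x_n) - f(x_{n-1}))

Iteration 1:
  f(0.040000) = 0.920789
  f(1.020000) = -0.659405
  x_2 = 1.020000 - (-0.659405)×(1.020000 - 0.040000)/(-0.659405 - 0.920789)
       = 0.611052
Iteration 2:
  f(1.020000) = -0.659405
  f(0.611052) = -0.068273
  x_3 = 0.611052 - (-0.068273)×(0.611052 - 1.020000)/(-0.068273 - (-0.659405))
       = 0.563821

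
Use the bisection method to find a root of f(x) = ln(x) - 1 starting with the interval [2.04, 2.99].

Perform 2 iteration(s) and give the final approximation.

f(x) = ln(x) - 1
Initial interval: [2.04, 2.99]

Iteration 1:
  c_1 = (2.040000 + 2.990000)/2 = 2.515000
  f(c_1) = f(2.515000) = -0.077727
  f(a) × f(c) ≥ 0, new interval: [2.515000, 2.990000]
Iteration 2:
  c_2 = (2.515000 + 2.990000)/2 = 2.752500
  f(c_2) = f(2.752500) = 0.012510
  f(a) × f(c) < 0, new interval: [2.515000, 2.752500]

After 2 iteration(s), the approximation is c_2 = 2.752500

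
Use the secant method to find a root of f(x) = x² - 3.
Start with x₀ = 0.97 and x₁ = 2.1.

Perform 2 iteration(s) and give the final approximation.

f(x) = x² - 3
x₀ = 0.97, x₁ = 2.1

Secant formula: x_{n+1} = x_n - f(x_n)(x_n - x_{n-1})/(f(x_n) - f(x_{n-1}))

Iteration 1:
  f(0.970000) = -2.059100
  f(2.100000) = 1.410000
  x_2 = 2.100000 - 1.410000×(2.100000 - 0.970000)/(1.410000 - (-2.059100))
       = 1.640717
Iteration 2:
  f(2.100000) = 1.410000
  f(1.640717) = -0.308049
  x_3 = 1.640717 - (-0.308049)×(1.640717 - 2.100000)/(-0.308049 - 1.410000)
       = 1.723067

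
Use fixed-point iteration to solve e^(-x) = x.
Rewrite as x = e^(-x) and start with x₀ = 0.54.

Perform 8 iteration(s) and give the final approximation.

Equation: e^(-x) = x
Fixed-point form: x = e^(-x)
x₀ = 0.54

x_1 = g(0.540000) = 0.582748
x_2 = g(0.582748) = 0.558362
x_3 = g(0.558362) = 0.572146
x_4 = g(0.572146) = 0.564313
x_5 = g(0.564313) = 0.568751
x_6 = g(0.568751) = 0.566232
x_7 = g(0.566232) = 0.567660
x_8 = g(0.567660) = 0.566850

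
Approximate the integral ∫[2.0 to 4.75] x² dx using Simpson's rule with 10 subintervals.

f(x) = x²
a = 2.0, b = 4.75, n = 10
h = (b - a)/n = 0.275000

Simpson's rule: (h/3)[f(x₀) + 4f(x₁) + 2f(x₂) + ... + f(xₙ)]

x_0 = 2.0000, f(x_0) = 4.000000, coefficient = 1
x_1 = 2.2750, f(x_1) = 5.175625, coefficient = 4
x_2 = 2.5500, f(x_2) = 6.502500, coefficient = 2
x_3 = 2.8250, f(x_3) = 7.980625, coefficient = 4
x_4 = 3.1000, f(x_4) = 9.610000, coefficient = 2
x_5 = 3.3750, f(x_5) = 11.390625, coefficient = 4
x_6 = 3.6500, f(x_6) = 13.322500, coefficient = 2
x_7 = 3.9250, f(x_7) = 15.405625, coefficient = 4
x_8 = 4.2000, f(x_8) = 17.640000, coefficient = 2
x_9 = 4.4750, f(x_9) = 20.025625, coefficient = 4
x_10 = 4.7500, f(x_10) = 22.562500, coefficient = 1

I ≈ (0.275000/3) × 360.625000 = 33.057292
Exact value: 33.057292
Error: 0.000000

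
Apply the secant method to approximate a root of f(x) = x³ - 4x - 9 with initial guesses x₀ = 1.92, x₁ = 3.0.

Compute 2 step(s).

f(x) = x³ - 4x - 9
x₀ = 1.92, x₁ = 3.0

Secant formula: x_{n+1} = x_n - f(x_n)(x_n - x_{n-1})/(f(x_n) - f(x_{n-1}))

Iteration 1:
  f(1.920000) = -9.602112
  f(3.000000) = 6.000000
  x_2 = 3.000000 - 6.000000×(3.000000 - 1.920000)/(6.000000 - (-9.602112))
       = 2.584672
Iteration 2:
  f(3.000000) = 6.000000
  f(2.584672) = -2.071717
  x_3 = 2.584672 - (-2.071717)×(2.584672 - 3.000000)/(-2.071717 - 6.000000)
       = 2.691271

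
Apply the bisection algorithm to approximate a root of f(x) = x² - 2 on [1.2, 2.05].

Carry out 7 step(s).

f(x) = x² - 2
Initial interval: [1.2, 2.05]

Iteration 1:
  c_1 = (1.200000 + 2.050000)/2 = 1.625000
  f(c_1) = f(1.625000) = 0.640625
  f(a) × f(c) < 0, new interval: [1.200000, 1.625000]
Iteration 2:
  c_2 = (1.200000 + 1.625000)/2 = 1.412500
  f(c_2) = f(1.412500) = -0.004844
  f(a) × f(c) ≥ 0, new interval: [1.412500, 1.625000]
Iteration 3:
  c_3 = (1.412500 + 1.625000)/2 = 1.518750
  f(c_3) = f(1.518750) = 0.306602
  f(a) × f(c) < 0, new interval: [1.412500, 1.518750]
Iteration 4:
  c_4 = (1.412500 + 1.518750)/2 = 1.465625
  f(c_4) = f(1.465625) = 0.148057
  f(a) × f(c) < 0, new interval: [1.412500, 1.465625]
Iteration 5:
  c_5 = (1.412500 + 1.465625)/2 = 1.439063
  f(c_5) = f(1.439063) = 0.070901
  f(a) × f(c) < 0, new interval: [1.412500, 1.439063]
Iteration 6:
  c_6 = (1.412500 + 1.439063)/2 = 1.425781
  f(c_6) = f(1.425781) = 0.032852
  f(a) × f(c) < 0, new interval: [1.412500, 1.425781]
Iteration 7:
  c_7 = (1.412500 + 1.425781)/2 = 1.419141
  f(c_7) = f(1.419141) = 0.013960
  f(a) × f(c) < 0, new interval: [1.412500, 1.419141]

After 7 iteration(s), the approximation is c_7 = 1.419141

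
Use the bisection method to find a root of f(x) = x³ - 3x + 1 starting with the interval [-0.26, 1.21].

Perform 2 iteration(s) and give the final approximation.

f(x) = x³ - 3x + 1
Initial interval: [-0.26, 1.21]

Iteration 1:
  c_1 = (-0.260000 + 1.210000)/2 = 0.475000
  f(c_1) = f(0.475000) = -0.317828
  f(a) × f(c) < 0, new interval: [-0.260000, 0.475000]
Iteration 2:
  c_2 = (-0.260000 + 0.475000)/2 = 0.107500
  f(c_2) = f(0.107500) = 0.678742
  f(a) × f(c) ≥ 0, new interval: [0.107500, 0.475000]

After 2 iteration(s), the approximation is c_2 = 0.107500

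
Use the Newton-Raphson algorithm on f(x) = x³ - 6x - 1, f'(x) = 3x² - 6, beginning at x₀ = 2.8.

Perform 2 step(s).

f(x) = x³ - 6x - 1
f'(x) = 3x² - 6
x₀ = 2.8

Newton-Raphson formula: x_{n+1} = x_n - f(x_n)/f'(x_n)

Iteration 1:
  f(2.800000) = 4.152000
  f'(2.800000) = 17.520000
  x_1 = 2.800000 - 4.152000/17.520000 = 2.563014
Iteration 2:
  f(2.563014) = 0.458455
  f'(2.563014) = 13.707118
  x_2 = 2.563014 - 0.458455/13.707118 = 2.529567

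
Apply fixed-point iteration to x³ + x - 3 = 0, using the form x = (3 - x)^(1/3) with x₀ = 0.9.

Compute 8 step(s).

Equation: x³ + x - 3 = 0
Fixed-point form: x = (3 - x)^(1/3)
x₀ = 0.9

x_1 = g(0.900000) = 1.280579
x_2 = g(1.280579) = 1.198011
x_3 = g(1.198011) = 1.216888
x_4 = g(1.216888) = 1.212624
x_5 = g(1.212624) = 1.213590
x_6 = g(1.213590) = 1.213371
x_7 = g(1.213371) = 1.213421
x_8 = g(1.213421) = 1.213410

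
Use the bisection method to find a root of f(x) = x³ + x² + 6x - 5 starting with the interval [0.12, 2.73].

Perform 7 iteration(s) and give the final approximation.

f(x) = x³ + x² + 6x - 5
Initial interval: [0.12, 2.73]

Iteration 1:
  c_1 = (0.120000 + 2.730000)/2 = 1.425000
  f(c_1) = f(1.425000) = 8.474266
  f(a) × f(c) < 0, new interval: [0.120000, 1.425000]
Iteration 2:
  c_2 = (0.120000 + 1.425000)/2 = 0.772500
  f(c_2) = f(0.772500) = 0.692750
  f(a) × f(c) < 0, new interval: [0.120000, 0.772500]
Iteration 3:
  c_3 = (0.120000 + 0.772500)/2 = 0.446250
  f(c_3) = f(0.446250) = -2.034495
  f(a) × f(c) ≥ 0, new interval: [0.446250, 0.772500]
Iteration 4:
  c_4 = (0.446250 + 0.772500)/2 = 0.609375
  f(c_4) = f(0.609375) = -0.746128
  f(a) × f(c) ≥ 0, new interval: [0.609375, 0.772500]
Iteration 5:
  c_5 = (0.609375 + 0.772500)/2 = 0.690937
  f(c_5) = f(0.690937) = -0.047131
  f(a) × f(c) ≥ 0, new interval: [0.690937, 0.772500]
Iteration 6:
  c_6 = (0.690937 + 0.772500)/2 = 0.731719
  f(c_6) = f(0.731719) = 0.317496
  f(a) × f(c) < 0, new interval: [0.690937, 0.731719]
Iteration 7:
  c_7 = (0.690937 + 0.731719)/2 = 0.711328
  f(c_7) = f(0.711328) = 0.133880
  f(a) × f(c) < 0, new interval: [0.690937, 0.711328]

After 7 iteration(s), the approximation is c_7 = 0.711328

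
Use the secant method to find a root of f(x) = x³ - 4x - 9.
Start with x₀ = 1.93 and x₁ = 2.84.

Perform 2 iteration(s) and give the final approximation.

f(x) = x³ - 4x - 9
x₀ = 1.93, x₁ = 2.84

Secant formula: x_{n+1} = x_n - f(x_n)(x_n - x_{n-1})/(f(x_n) - f(x_{n-1}))

Iteration 1:
  f(1.930000) = -9.530943
  f(2.840000) = 2.546304
  x_2 = 2.840000 - 2.546304×(2.840000 - 1.930000)/(2.546304 - (-9.530943))
       = 2.648140
Iteration 2:
  f(2.840000) = 2.546304
  f(2.648140) = -1.022087
  x_3 = 2.648140 - (-1.022087)×(2.648140 - 2.840000)/(-1.022087 - 2.546304)
       = 2.703094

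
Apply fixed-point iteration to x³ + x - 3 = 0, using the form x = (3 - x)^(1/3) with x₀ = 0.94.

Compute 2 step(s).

Equation: x³ + x - 3 = 0
Fixed-point form: x = (3 - x)^(1/3)
x₀ = 0.94

x_1 = g(0.940000) = 1.272396
x_2 = g(1.272396) = 1.199908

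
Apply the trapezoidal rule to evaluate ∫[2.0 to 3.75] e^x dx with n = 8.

f(x) = e^x
a = 2.0, b = 3.75, n = 8
h = (b - a)/n = 0.218750

Trapezoidal rule: (h/2)[f(x₀) + 2f(x₁) + 2f(x₂) + ... + f(xₙ)]

x_0 = 2.0000, f(x_0) = 7.389056, coefficient = 1
x_1 = 2.2188, f(x_1) = 9.195829, coefficient = 2
x_2 = 2.4375, f(x_2) = 11.444394, coefficient = 2
x_3 = 2.6562, f(x_3) = 14.242778, coefficient = 2
x_4 = 2.8750, f(x_4) = 17.725424, coefficient = 2
x_5 = 3.0938, f(x_5) = 22.059647, coefficient = 2
x_6 = 3.3125, f(x_6) = 27.453674, coefficient = 2
x_7 = 3.5312, f(x_7) = 34.166649, coefficient = 2
x_8 = 3.7500, f(x_8) = 42.521082, coefficient = 1

I ≈ (0.218750/2) × 322.486929 = 35.272008
Exact value: 35.132026
Error: 0.139982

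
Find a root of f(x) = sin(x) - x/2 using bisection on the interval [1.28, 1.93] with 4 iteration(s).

f(x) = sin(x) - x/2
Initial interval: [1.28, 1.93]

Iteration 1:
  c_1 = (1.280000 + 1.930000)/2 = 1.605000
  f(c_1) = f(1.605000) = 0.196915
  f(a) × f(c) ≥ 0, new interval: [1.605000, 1.930000]
Iteration 2:
  c_2 = (1.605000 + 1.930000)/2 = 1.767500
  f(c_2) = f(1.767500) = 0.096966
  f(a) × f(c) ≥ 0, new interval: [1.767500, 1.930000]
Iteration 3:
  c_3 = (1.767500 + 1.930000)/2 = 1.848750
  f(c_3) = f(1.848750) = 0.037244
  f(a) × f(c) ≥ 0, new interval: [1.848750, 1.930000]
Iteration 4:
  c_4 = (1.848750 + 1.930000)/2 = 1.889375
  f(c_4) = f(1.889375) = 0.004994
  f(a) × f(c) ≥ 0, new interval: [1.889375, 1.930000]

After 4 iteration(s), the approximation is c_4 = 1.889375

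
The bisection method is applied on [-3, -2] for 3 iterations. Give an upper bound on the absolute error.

Bisection error bound: |error| ≤ (b-a)/2^n
|error| ≤ (-2 - (-3))/2^3 = 1/2^3
|error| ≤ 0.1250000000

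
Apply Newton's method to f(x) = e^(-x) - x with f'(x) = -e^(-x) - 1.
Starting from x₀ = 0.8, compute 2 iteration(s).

f(x) = e^(-x) - x
f'(x) = -e^(-x) - 1
x₀ = 0.8

Newton-Raphson formula: x_{n+1} = x_n - f(x_n)/f'(x_n)

Iteration 1:
  f(0.800000) = -0.350671
  f'(0.800000) = -1.449329
  x_1 = 0.800000 - (-0.350671)/(-1.449329) = 0.558046
Iteration 2:
  f(0.558046) = 0.014280
  f'(0.558046) = -1.572326
  x_2 = 0.558046 - 0.014280/(-1.572326) = 0.567128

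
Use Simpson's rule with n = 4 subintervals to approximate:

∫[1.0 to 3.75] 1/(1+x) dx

f(x) = 1/(1+x)
a = 1.0, b = 3.75, n = 4
h = (b - a)/n = 0.687500

Simpson's rule: (h/3)[f(x₀) + 4f(x₁) + 2f(x₂) + ... + f(xₙ)]

x_0 = 1.0000, f(x_0) = 0.500000, coefficient = 1
x_1 = 1.6875, f(x_1) = 0.372093, coefficient = 4
x_2 = 2.3750, f(x_2) = 0.296296, coefficient = 2
x_3 = 3.0625, f(x_3) = 0.246154, coefficient = 4
x_4 = 3.7500, f(x_4) = 0.210526, coefficient = 1

I ≈ (0.687500/3) × 3.776106 = 0.865358
Exact value: 0.864997
Error: 0.000360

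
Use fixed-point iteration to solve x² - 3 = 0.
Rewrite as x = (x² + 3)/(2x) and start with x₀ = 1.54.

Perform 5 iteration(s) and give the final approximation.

Equation: x² - 3 = 0
Fixed-point form: x = (x² + 3)/(2x)
x₀ = 1.54

x_1 = g(1.540000) = 1.744026
x_2 = g(1.744026) = 1.732092
x_3 = g(1.732092) = 1.732051
x_4 = g(1.732051) = 1.732051
x_5 = g(1.732051) = 1.732051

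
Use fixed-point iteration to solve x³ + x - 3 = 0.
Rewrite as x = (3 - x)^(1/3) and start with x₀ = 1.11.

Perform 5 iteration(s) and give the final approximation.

Equation: x³ + x - 3 = 0
Fixed-point form: x = (3 - x)^(1/3)
x₀ = 1.11

x_1 = g(1.110000) = 1.236386
x_2 = g(1.236386) = 1.208188
x_3 = g(1.208188) = 1.214593
x_4 = g(1.214593) = 1.213144
x_5 = g(1.213144) = 1.213472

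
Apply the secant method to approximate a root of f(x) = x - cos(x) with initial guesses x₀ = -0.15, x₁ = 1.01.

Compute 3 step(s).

f(x) = x - cos(x)
x₀ = -0.15, x₁ = 1.01

Secant formula: x_{n+1} = x_n - f(x_n)(x_n - x_{n-1})/(f(x_n) - f(x_{n-1}))

Iteration 1:
  f(-0.150000) = -1.138771
  f(1.010000) = 0.478139
  x_2 = 1.010000 - 0.478139×(1.010000 - (-0.150000))/(0.478139 - (-1.138771))
       = 0.666974
Iteration 2:
  f(1.010000) = 0.478139
  f(0.666974) = -0.118722
  x_3 = 0.666974 - (-0.118722)×(0.666974 - 1.010000)/(-0.118722 - 0.478139)
       = 0.735206
Iteration 3:
  f(0.666974) = -0.118722
  f(0.735206) = -0.006487
  x_4 = 0.735206 - (-0.006487)×(0.735206 - 0.666974)/(-0.006487 - (-0.118722))
       = 0.739149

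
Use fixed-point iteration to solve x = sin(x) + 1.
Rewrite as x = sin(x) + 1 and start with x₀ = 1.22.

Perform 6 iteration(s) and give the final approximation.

Equation: x = sin(x) + 1
Fixed-point form: x = sin(x) + 1
x₀ = 1.22

x_1 = g(1.220000) = 1.939099
x_2 = g(1.939099) = 1.932940
x_3 = g(1.932940) = 1.935140
x_4 = g(1.935140) = 1.934358
x_5 = g(1.934358) = 1.934636
x_6 = g(1.934636) = 1.934537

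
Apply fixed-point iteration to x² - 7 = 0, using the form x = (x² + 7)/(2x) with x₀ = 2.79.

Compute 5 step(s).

Equation: x² - 7 = 0
Fixed-point form: x = (x² + 7)/(2x)
x₀ = 2.79

x_1 = g(2.790000) = 2.649480
x_2 = g(2.649480) = 2.645754
x_3 = g(2.645754) = 2.645751
x_4 = g(2.645751) = 2.645751
x_5 = g(2.645751) = 2.645751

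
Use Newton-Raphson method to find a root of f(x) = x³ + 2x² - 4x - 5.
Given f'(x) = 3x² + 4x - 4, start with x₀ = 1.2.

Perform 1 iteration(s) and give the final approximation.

f(x) = x³ + 2x² - 4x - 5
f'(x) = 3x² + 4x - 4
x₀ = 1.2

Newton-Raphson formula: x_{n+1} = x_n - f(x_n)/f'(x_n)

Iteration 1:
  f(1.200000) = -5.192000
  f'(1.200000) = 5.120000
  x_1 = 1.200000 - (-5.192000)/5.120000 = 2.214062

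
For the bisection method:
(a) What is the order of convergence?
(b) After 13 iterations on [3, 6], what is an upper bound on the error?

(a) Bisection has linear (order 1) convergence; the error is halved each step.

(b) Error bound = (b-a)/2^n = (6 - 3)/2^{13}
    = 3/2^{13}

(a) 1 (linear); (b) error ≤ 3.66e-04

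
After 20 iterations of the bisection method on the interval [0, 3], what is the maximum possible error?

Bisection error bound: |error| ≤ (b-a)/2^n
|error| ≤ (3 - 0)/2^20 = 3/2^20
|error| ≤ 0.0000028610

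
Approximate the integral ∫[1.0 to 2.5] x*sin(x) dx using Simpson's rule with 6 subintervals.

f(x) = x*sin(x)
a = 1.0, b = 2.5, n = 6
h = (b - a)/n = 0.250000

Simpson's rule: (h/3)[f(x₀) + 4f(x₁) + 2f(x₂) + ... + f(xₙ)]

x_0 = 1.0000, f(x_0) = 0.841471, coefficient = 1
x_1 = 1.2500, f(x_1) = 1.186231, coefficient = 4
x_2 = 1.5000, f(x_2) = 1.496242, coefficient = 2
x_3 = 1.7500, f(x_3) = 1.721975, coefficient = 4
x_4 = 2.0000, f(x_4) = 1.818595, coefficient = 2
x_5 = 2.2500, f(x_5) = 1.750665, coefficient = 4
x_6 = 2.5000, f(x_6) = 1.496180, coefficient = 1

I ≈ (0.250000/3) × 27.602810 = 2.300234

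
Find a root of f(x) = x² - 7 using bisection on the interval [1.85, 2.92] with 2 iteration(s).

f(x) = x² - 7
Initial interval: [1.85, 2.92]

Iteration 1:
  c_1 = (1.850000 + 2.920000)/2 = 2.385000
  f(c_1) = f(2.385000) = -1.311775
  f(a) × f(c) ≥ 0, new interval: [2.385000, 2.920000]
Iteration 2:
  c_2 = (2.385000 + 2.920000)/2 = 2.652500
  f(c_2) = f(2.652500) = 0.035756
  f(a) × f(c) < 0, new interval: [2.385000, 2.652500]

After 2 iteration(s), the approximation is c_2 = 2.652500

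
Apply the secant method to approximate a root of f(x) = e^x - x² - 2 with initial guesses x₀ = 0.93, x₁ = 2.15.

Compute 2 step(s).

f(x) = e^x - x² - 2
x₀ = 0.93, x₁ = 2.15

Secant formula: x_{n+1} = x_n - f(x_n)(x_n - x_{n-1})/(f(x_n) - f(x_{n-1}))

Iteration 1:
  f(0.930000) = -0.330391
  f(2.150000) = 1.962358
  x_2 = 2.150000 - 1.962358×(2.150000 - 0.930000)/(1.962358 - (-0.330391))
       = 1.105805
Iteration 2:
  f(2.150000) = 1.962358
  f(1.105805) = -0.201149
  x_3 = 1.105805 - (-0.201149)×(1.105805 - 2.150000)/(-0.201149 - 1.962358)
       = 1.202887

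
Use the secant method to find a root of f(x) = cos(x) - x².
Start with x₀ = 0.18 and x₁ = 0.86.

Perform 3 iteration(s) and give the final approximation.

f(x) = cos(x) - x²
x₀ = 0.18, x₁ = 0.86

Secant formula: x_{n+1} = x_n - f(x_n)(x_n - x_{n-1})/(f(x_n) - f(x_{n-1}))

Iteration 1:
  f(0.180000) = 0.951444
  f(0.860000) = -0.087163
  x_2 = 0.860000 - (-0.087163)×(0.860000 - 0.180000)/(-0.087163 - 0.951444)
       = 0.802933
Iteration 2:
  f(0.860000) = -0.087163
  f(0.802933) = 0.049899
  x_3 = 0.802933 - 0.049899×(0.802933 - 0.860000)/(0.049899 - (-0.087163))
       = 0.823709
Iteration 3:
  f(0.802933) = 0.049899
  f(0.823709) = 0.001009
  x_4 = 0.823709 - 0.001009×(0.823709 - 0.802933)/(0.001009 - 0.049899)
       = 0.824137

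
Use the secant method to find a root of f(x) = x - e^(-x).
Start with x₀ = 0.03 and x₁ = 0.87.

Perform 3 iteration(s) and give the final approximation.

f(x) = x - e^(-x)
x₀ = 0.03, x₁ = 0.87

Secant formula: x_{n+1} = x_n - f(x_n)(x_n - x_{n-1})/(f(x_n) - f(x_{n-1}))

Iteration 1:
  f(0.030000) = -0.940446
  f(0.870000) = 0.451048
  x_2 = 0.870000 - 0.451048×(0.870000 - 0.030000)/(0.451048 - (-0.940446))
       = 0.597717
Iteration 2:
  f(0.870000) = 0.451048
  f(0.597717) = 0.047650
  x_3 = 0.597717 - 0.047650×(0.597717 - 0.870000)/(0.047650 - 0.451048)
       = 0.565554
Iteration 3:
  f(0.597717) = 0.047650
  f(0.565554) = -0.002492
  x_4 = 0.565554 - (-0.002492)×(0.565554 - 0.597717)/(-0.002492 - 0.047650)
       = 0.567152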